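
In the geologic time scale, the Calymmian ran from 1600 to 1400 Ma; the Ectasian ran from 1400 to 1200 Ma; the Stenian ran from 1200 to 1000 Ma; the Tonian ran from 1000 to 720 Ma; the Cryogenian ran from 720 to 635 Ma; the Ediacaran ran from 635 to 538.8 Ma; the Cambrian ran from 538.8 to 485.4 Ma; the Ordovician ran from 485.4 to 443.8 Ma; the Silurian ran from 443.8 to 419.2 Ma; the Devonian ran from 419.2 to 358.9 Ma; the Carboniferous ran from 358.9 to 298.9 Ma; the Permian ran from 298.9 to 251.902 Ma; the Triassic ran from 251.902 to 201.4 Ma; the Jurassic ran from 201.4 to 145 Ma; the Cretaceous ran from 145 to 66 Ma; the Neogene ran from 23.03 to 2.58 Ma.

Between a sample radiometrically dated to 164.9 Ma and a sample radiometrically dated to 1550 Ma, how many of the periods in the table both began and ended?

12

The older date is 1550 Ma and the younger is 164.9 Ma.
Periods with start < 1550 and end > 164.9 Ma: Ectasian (1400–1200), Stenian (1200–1000), Tonian (1000–720), Cryogenian (720–635), Ediacaran (635–538.8), Cambrian (538.8–485.4), Ordovician (485.4–443.8), Silurian (443.8–419.2), Devonian (419.2–358.9), Carboniferous (358.9–298.9), Permian (298.9–251.902), Triassic (251.902–201.4).
That is 12 complete periods.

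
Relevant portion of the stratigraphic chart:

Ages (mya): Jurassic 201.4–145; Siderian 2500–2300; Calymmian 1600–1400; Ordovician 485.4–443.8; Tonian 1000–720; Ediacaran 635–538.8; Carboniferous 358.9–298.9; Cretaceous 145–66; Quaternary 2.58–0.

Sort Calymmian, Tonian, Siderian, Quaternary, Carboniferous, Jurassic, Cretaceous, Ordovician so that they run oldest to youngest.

Siderian, then Calymmian, then Tonian, then Ordovician, then Carboniferous, then Jurassic, then Cretaceous, then Quaternary

Read off each span (Ma): Calymmian 1600–1400; Tonian 1000–720; Siderian 2500–2300; Quaternary 2.58–0; Carboniferous 358.9–298.9; Jurassic 201.4–145; Cretaceous 145–66; Ordovician 485.4–443.8.
Larger Ma is older, so oldest→youngest is Siderian, Calymmian, Tonian, Ordovician, Carboniferous, Jurassic, Cretaceous, Quaternary.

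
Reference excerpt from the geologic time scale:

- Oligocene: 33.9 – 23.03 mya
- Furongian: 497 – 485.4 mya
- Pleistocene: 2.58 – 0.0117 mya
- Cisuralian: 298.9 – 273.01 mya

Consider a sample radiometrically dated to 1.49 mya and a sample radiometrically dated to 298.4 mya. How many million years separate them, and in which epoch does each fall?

Elapsed time: 298.4 − 1.49 = 296.91 Myr.
1.49 Ma lies within 2.58–0.0117 Ma: Pleistocene.
298.4 Ma lies within 298.9–273.01 Ma: Cisuralian.

296.91 million years apart; the first in the Pleistocene, the second in the Cisuralian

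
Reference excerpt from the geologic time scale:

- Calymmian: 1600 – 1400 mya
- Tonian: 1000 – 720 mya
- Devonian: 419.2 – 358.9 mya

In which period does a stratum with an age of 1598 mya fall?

1598 Ma lies between 1600 and 1400 Ma, so it falls in the Calymmian.

Calymmian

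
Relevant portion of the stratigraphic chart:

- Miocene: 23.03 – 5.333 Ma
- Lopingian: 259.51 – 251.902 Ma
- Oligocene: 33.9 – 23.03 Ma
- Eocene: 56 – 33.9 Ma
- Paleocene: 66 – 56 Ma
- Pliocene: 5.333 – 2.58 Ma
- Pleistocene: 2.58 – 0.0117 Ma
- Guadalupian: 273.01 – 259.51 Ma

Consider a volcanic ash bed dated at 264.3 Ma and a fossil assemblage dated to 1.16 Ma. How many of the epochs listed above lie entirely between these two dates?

264.3 Ma sits inside the Guadalupian (273.01–259.51) and 1.16 Ma inside the Pleistocene (2.58–0.0117); neither of those is wholly between the two dates.
The listed epochs lying completely between them are Lopingian, Paleocene, Eocene, Oligocene, Miocene, Pliocene — 6 in all.

6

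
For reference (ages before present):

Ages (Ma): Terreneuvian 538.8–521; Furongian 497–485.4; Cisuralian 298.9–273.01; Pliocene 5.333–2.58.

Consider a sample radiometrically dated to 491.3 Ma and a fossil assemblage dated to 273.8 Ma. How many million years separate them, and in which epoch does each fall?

Elapsed time: 491.3 − 273.8 = 217.5 Myr.
491.3 Ma lies within 497–485.4 Ma: Furongian.
273.8 Ma lies within 298.9–273.01 Ma: Cisuralian.

217.5 million years apart; the first in the Furongian, the second in the Cisuralian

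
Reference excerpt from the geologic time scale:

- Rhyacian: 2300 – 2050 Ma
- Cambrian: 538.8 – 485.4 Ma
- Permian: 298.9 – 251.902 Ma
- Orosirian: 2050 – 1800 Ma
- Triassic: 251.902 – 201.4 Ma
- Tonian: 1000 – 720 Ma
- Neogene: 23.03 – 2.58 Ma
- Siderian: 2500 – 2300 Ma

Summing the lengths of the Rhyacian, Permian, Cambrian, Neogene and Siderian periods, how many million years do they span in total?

Each duration: Rhyacian = 250; Permian = 46.998; Cambrian = 53.4; Neogene = 20.45; Siderian = 200.
Sum: 250 + 46.998 + 53.4 + 20.45 + 200 = 570.848 Myr.

570.848 million years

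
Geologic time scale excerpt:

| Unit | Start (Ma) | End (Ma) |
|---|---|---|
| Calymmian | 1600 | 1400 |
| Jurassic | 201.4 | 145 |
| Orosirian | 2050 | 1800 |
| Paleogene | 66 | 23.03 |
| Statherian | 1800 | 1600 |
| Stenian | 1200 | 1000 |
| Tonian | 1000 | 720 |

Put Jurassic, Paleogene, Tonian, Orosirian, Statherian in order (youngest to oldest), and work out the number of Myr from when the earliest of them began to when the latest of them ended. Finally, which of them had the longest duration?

Paleogene → Jurassic → Tonian → Statherian → Orosirian; total span 2026.97 Myr; longest is Tonian

From the excerpt: Jurassic 201.4–145; Paleogene 66–23.03; Tonian 1000–720; Orosirian 2050–1800; Statherian 1800–1600 (Ma).
Larger Ma is earlier, so the oldest is Orosirian and the youngest is Paleogene; youngest to oldest: Paleogene, Jurassic, Tonian, Statherian, Orosirian.
Oldest start 2050 minus youngest end 23.03 gives 2026.97 Myr overall.
Individual lengths (start − end): Paleogene 42.97; Jurassic 56.4; Tonian 280; Statherian 200; Orosirian 250. The largest is Tonian at 280 Myr.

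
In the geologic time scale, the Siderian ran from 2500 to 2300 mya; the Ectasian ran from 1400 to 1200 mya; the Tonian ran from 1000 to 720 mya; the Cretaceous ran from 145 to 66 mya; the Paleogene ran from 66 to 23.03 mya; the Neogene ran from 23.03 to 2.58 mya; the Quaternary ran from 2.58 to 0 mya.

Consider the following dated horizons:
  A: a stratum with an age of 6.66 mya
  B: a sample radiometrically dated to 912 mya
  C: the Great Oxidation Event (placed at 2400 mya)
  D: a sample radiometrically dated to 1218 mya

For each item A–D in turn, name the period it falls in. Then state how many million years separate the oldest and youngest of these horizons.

A: 6.66 Ma lies in 23.03–2.58 Ma, so Neogene.
B: 912 Ma lies in 1000–720 Ma, so Tonian.
C: 2400 Ma lies in 2500–2300 Ma, so Siderian.
D: 1218 Ma lies in 1400–1200 Ma, so Ectasian.
Oldest = 2400 Ma, youngest = 6.66 Ma → span 2393.34 Myr.

A — Neogene; B — Tonian; C — Siderian; D — Ectasian; span 2393.34 million years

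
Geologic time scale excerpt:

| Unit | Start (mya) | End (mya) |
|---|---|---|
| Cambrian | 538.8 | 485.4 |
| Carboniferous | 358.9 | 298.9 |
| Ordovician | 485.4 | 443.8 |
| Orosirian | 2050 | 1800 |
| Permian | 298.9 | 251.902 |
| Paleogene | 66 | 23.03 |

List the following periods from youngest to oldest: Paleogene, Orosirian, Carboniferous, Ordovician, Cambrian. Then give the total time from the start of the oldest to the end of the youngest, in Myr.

Paleogene → Carboniferous → Ordovician → Cambrian → Orosirian; total span 2026.97 Myr

From the excerpt: Paleogene 66–23.03; Orosirian 2050–1800; Carboniferous 358.9–298.9; Ordovician 485.4–443.8; Cambrian 538.8–485.4 (Ma).
Larger Ma is earlier, so the oldest is Orosirian and the youngest is Paleogene; youngest to oldest: Paleogene, Carboniferous, Ordovician, Cambrian, Orosirian.
Oldest start 2050 minus youngest end 23.03 gives 2026.97 Myr overall.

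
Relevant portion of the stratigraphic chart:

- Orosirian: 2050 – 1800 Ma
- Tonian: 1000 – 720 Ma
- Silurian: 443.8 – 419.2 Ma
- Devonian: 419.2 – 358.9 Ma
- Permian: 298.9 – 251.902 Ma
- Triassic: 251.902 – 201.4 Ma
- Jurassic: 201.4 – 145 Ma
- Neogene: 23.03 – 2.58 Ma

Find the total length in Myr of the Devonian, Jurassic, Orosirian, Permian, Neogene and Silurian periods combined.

Each duration: Devonian = 60.3; Jurassic = 56.4; Orosirian = 250; Permian = 46.998; Neogene = 20.45; Silurian = 24.6.
Sum: 60.3 + 56.4 + 250 + 46.998 + 20.45 + 24.6 = 458.748 Myr.

458.748 million years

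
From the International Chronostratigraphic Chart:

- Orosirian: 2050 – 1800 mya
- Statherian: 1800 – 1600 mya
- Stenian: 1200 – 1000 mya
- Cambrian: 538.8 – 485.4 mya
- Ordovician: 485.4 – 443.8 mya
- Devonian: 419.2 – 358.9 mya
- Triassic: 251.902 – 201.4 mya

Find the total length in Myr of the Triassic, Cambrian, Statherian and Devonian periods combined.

364.202 million years

Each duration: Triassic = 50.502; Cambrian = 53.4; Statherian = 200; Devonian = 60.3.
Sum: 50.502 + 53.4 + 200 + 60.3 = 364.202 Myr.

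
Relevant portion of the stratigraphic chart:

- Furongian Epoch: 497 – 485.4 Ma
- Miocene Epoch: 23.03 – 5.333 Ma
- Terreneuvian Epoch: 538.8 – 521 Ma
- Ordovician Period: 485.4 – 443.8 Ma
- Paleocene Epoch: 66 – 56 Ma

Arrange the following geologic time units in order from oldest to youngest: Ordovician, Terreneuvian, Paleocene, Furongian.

Terreneuvian, Furongian, Ordovician, Paleocene

Read off each span (Ma): Ordovician 485.4–443.8; Terreneuvian 538.8–521; Paleocene 66–56; Furongian 497–485.4.
Larger Ma is older, so oldest→youngest is Terreneuvian, Furongian, Ordovician, Paleocene.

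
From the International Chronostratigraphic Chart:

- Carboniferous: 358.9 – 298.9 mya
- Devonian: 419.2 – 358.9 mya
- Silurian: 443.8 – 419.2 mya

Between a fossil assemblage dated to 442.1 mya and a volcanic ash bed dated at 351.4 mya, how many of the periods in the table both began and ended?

The older date is 442.1 Ma and the younger is 351.4 Ma.
Periods with start < 442.1 and end > 351.4 Ma: Devonian (419.2–358.9).
That is 1 complete period.

1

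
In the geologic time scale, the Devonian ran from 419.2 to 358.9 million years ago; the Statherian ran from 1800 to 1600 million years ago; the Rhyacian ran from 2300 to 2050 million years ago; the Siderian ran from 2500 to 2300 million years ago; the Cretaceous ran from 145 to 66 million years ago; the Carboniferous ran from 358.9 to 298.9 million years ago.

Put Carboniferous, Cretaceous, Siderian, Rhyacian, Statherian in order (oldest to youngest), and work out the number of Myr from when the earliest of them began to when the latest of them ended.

Start ages (Ma): Siderian 2500, Rhyacian 2300, Statherian 1800, Carboniferous 358.9, Cretaceous 145.
Ordered oldest to youngest: Siderian, Rhyacian, Statherian, Carboniferous, Cretaceous.
Span = 2500 − 66 = 2434 Myr.

Siderian → Rhyacian → Statherian → Carboniferous → Cretaceous; total span 2434 Myr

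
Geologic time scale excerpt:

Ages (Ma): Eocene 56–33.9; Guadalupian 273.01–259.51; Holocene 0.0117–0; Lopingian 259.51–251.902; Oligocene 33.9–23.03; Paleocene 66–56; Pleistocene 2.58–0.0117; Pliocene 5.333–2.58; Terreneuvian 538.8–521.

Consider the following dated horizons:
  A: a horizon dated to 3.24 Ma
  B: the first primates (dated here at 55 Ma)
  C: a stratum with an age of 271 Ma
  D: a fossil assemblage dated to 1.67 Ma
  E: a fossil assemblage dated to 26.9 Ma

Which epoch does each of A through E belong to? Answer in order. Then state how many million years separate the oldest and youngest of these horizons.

A — Pliocene; B — Eocene; C — Guadalupian; D — Pleistocene; E — Oligocene; span 269.33 million years

A: 3.24 Ma lies in 5.333–2.58 Ma, so Pliocene.
B: 55 Ma lies in 56–33.9 Ma, so Eocene.
C: 271 Ma lies in 273.01–259.51 Ma, so Guadalupian.
D: 1.67 Ma lies in 2.58–0.0117 Ma, so Pleistocene.
E: 26.9 Ma lies in 33.9–23.03 Ma, so Oligocene.
Oldest = 271 Ma, youngest = 1.67 Ma → span 269.33 Myr.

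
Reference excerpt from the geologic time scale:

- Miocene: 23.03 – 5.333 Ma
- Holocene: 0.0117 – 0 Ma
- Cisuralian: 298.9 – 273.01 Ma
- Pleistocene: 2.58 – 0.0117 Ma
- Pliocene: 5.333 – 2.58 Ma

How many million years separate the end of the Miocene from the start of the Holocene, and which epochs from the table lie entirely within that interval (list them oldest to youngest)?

5.3213 million years; Pliocene, Pleistocene

The Miocene closes at 5.333 Ma and the Holocene opens at 0.0117 Ma, so the interval is 5.333 − 0.0117 = 5.3213 Myr.
An epoch fits inside if it starts at or after 5.333 Ma and ends at or before 0.0117 Ma; oldest first that gives Pliocene, Pleistocene.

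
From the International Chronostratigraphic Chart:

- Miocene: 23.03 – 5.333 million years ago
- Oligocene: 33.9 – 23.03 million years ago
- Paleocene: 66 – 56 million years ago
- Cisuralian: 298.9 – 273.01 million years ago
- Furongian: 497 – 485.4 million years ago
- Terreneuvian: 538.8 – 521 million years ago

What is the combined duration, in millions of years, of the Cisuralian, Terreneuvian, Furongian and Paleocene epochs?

Each duration: Cisuralian = 25.89; Terreneuvian = 17.8; Furongian = 11.6; Paleocene = 10.
Sum: 25.89 + 17.8 + 11.6 + 10 = 65.29 Myr.

65.29 million years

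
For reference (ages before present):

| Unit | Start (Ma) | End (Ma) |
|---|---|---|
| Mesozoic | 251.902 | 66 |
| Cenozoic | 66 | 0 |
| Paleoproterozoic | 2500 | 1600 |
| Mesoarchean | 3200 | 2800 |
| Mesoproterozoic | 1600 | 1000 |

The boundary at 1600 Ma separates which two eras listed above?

The Paleoproterozoic ends at 1600 Ma and the Mesoproterozoic begins at 1600 Ma, so they share that boundary.

Paleoproterozoic and Mesoproterozoic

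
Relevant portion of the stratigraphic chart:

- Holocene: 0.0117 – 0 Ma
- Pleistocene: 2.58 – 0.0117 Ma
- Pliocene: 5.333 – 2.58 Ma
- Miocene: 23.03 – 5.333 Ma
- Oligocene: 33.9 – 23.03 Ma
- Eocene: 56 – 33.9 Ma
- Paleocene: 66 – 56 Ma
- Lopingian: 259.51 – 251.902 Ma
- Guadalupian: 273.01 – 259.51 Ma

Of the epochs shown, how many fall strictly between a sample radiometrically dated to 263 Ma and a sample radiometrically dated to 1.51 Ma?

263 Ma sits inside the Guadalupian (273.01–259.51) and 1.51 Ma inside the Pleistocene (2.58–0.0117); neither of those is wholly between the two dates.
The listed epochs lying completely between them are Lopingian, Paleocene, Eocene, Oligocene, Miocene, Pliocene — 6 in all.

6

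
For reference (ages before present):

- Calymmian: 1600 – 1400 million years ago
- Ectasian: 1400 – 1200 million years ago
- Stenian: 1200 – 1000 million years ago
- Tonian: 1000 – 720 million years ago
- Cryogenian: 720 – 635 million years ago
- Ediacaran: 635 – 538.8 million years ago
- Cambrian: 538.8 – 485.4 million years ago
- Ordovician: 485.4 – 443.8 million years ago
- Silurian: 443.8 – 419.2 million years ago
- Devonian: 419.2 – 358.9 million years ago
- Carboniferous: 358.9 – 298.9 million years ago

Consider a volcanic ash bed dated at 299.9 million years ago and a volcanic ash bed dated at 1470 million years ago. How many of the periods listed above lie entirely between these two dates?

9

The older date is 1470 Ma and the younger is 299.9 Ma.
Periods with start < 1470 and end > 299.9 Ma: Ectasian (1400–1200), Stenian (1200–1000), Tonian (1000–720), Cryogenian (720–635), Ediacaran (635–538.8), Cambrian (538.8–485.4), Ordovician (485.4–443.8), Silurian (443.8–419.2), Devonian (419.2–358.9).
That is 9 complete periods.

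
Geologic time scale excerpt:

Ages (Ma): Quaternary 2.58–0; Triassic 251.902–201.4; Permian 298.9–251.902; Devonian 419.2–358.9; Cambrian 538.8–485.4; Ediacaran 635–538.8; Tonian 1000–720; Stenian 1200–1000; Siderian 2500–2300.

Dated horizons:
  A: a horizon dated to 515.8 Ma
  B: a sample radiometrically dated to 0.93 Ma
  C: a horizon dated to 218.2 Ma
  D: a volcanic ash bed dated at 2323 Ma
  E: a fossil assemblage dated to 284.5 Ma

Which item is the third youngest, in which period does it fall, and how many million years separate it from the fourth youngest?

E, in the Permian; 231.3 million years to A

Sorted youngest-first by Ma: B (0.93), C (218.2), E (284.5), A (515.8), D (2323).
The third youngest is E at 284.5 Ma, which lies in 298.9–251.902 Ma: the Permian.
The fourth youngest is A at 515.8 Ma; separation = |284.5 − 515.8| = 231.3 Myr.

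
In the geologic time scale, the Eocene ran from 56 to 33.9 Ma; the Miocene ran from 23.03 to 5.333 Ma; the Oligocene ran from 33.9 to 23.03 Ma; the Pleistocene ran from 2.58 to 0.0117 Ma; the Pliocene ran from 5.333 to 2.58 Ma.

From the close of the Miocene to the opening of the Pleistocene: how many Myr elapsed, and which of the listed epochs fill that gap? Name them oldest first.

2.753 million years; Pliocene

The Miocene closes at 5.333 Ma and the Pleistocene opens at 2.58 Ma, so the interval is 5.333 − 2.58 = 2.753 Myr.
An epoch fits inside if it starts at or after 5.333 Ma and ends at or before 2.58 Ma; oldest first that gives Pliocene.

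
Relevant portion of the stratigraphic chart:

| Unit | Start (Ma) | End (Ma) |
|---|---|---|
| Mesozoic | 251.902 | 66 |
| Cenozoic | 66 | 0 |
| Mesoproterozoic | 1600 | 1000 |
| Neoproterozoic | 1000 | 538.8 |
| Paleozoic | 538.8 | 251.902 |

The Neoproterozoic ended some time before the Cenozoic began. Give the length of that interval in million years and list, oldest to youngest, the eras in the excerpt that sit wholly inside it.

472.8 million years; Paleozoic, Mesozoic

The Neoproterozoic closes at 538.8 Ma and the Cenozoic opens at 66 Ma, so the interval is 538.8 − 66 = 472.8 Myr.
An era fits inside if it starts at or after 538.8 Ma and ends at or before 66 Ma; oldest first that gives Paleozoic, Mesozoic.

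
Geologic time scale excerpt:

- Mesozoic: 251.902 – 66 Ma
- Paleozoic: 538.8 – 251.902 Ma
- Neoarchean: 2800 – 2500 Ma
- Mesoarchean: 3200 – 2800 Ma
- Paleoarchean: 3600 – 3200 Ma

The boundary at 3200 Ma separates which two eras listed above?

Paleoarchean and Mesoarchean

The Paleoarchean ends at 3200 Ma and the Mesoarchean begins at 3200 Ma, so they share that boundary.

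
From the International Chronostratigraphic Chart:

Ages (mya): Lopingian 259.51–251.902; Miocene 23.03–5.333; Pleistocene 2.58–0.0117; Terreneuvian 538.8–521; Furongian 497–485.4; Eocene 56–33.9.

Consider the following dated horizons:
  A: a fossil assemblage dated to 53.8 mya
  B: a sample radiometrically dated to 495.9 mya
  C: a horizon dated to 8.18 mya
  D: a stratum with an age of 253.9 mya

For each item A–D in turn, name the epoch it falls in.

A — Eocene; B — Furongian; C — Miocene; D — Lopingian

Match each age against the start–end ranges in the excerpt: A = 53.8 Ma → Eocene (56–33.9); B = 495.9 Ma → Furongian (497–485.4); C = 8.18 Ma → Miocene (23.03–5.333); D = 253.9 Ma → Lopingian (259.51–251.902).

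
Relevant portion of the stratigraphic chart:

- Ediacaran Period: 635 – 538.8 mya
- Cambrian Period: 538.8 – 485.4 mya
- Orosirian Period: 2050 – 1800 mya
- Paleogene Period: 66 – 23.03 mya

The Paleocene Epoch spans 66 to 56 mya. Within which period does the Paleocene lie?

Paleogene

The Paleocene (66–56 Ma) lies entirely within 66–23.03 Ma, the Paleogene Period.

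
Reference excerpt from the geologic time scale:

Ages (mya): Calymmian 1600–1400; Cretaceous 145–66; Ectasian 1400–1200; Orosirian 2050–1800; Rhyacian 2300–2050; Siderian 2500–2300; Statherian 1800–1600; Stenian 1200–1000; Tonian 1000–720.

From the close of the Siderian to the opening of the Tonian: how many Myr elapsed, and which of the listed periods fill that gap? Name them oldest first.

1300 million years; Rhyacian, Orosirian, Statherian, Calymmian, Ectasian, Stenian

The Siderian closes at 2300 Ma and the Tonian opens at 1000 Ma, so the interval is 2300 − 1000 = 1300 Myr.
A period fits inside if it starts at or after 2300 Ma and ends at or before 1000 Ma; oldest first that gives Rhyacian, Orosirian, Statherian, Calymmian, Ectasian, Stenian.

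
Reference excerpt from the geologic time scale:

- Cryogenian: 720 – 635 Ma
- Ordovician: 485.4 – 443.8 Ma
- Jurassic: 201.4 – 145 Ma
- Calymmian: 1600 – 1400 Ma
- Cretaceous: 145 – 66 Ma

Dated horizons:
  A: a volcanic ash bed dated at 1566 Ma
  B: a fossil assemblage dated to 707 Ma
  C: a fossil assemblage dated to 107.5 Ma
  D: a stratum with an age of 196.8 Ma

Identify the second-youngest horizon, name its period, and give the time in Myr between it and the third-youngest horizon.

D, in the Jurassic; 510.2 million years to B

Smaller Ma means younger, so youngest first: C 107.5 < D 196.8 < B 707 < A 1566.
Counting 2 along gives D (196.8 Ma); the excerpt puts that inside the Jurassic, 201.4–145 Ma.
Next in line is B (707 Ma), and 707 − 196.8 = 510.2 Myr.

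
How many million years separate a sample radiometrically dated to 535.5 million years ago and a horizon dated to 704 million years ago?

704 − 535.5 = 168.5 million years.

168.5 million years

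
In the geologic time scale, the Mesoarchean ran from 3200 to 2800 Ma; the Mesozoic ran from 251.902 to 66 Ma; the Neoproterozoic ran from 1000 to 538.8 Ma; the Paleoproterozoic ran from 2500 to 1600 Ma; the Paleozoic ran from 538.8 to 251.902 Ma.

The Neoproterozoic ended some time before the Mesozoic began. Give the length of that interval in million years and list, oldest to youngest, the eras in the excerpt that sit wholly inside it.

End of Neoproterozoic = 538.8 Ma; start of Mesozoic = 251.902 Ma.
Gap = 538.8 − 251.902 = 286.898 Myr.
Eras wholly inside 538.8–251.902 Ma: Paleozoic (538.8–251.902).

286.898 million years; Paleozoic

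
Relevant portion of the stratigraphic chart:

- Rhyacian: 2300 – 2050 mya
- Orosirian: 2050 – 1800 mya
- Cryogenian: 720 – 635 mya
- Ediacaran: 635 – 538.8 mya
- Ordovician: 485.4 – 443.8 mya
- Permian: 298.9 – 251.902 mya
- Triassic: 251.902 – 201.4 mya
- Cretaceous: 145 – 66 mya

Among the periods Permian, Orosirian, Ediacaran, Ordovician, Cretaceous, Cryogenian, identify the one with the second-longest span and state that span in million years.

Durations: Permian 46.998; Orosirian 250; Ediacaran 96.2; Ordovician 41.6; Cretaceous 79; Cryogenian 85 Myr.
Sorted longest-first: Orosirian (250), Ediacaran (96.2), Cryogenian (85), Cretaceous (79), Permian (46.998), Ordovician (41.6).
The second longest is Ediacaran at 96.2 Myr.

Ediacaran, 96.2 million years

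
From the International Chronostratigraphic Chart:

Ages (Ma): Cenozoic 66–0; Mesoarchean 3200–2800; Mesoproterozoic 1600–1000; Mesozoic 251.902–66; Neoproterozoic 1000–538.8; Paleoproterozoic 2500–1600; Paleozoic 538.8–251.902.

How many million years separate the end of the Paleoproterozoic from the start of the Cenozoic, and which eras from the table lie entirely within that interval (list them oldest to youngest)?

1534 million years; Mesoproterozoic, Neoproterozoic, Paleozoic, Mesozoic

End of Paleoproterozoic = 1600 Ma; start of Cenozoic = 66 Ma.
Gap = 1600 − 66 = 1534 Myr.
Eras wholly inside 1600–66 Ma: Mesoproterozoic (1600–1000), Neoproterozoic (1000–538.8), Paleozoic (538.8–251.902), Mesozoic (251.902–66).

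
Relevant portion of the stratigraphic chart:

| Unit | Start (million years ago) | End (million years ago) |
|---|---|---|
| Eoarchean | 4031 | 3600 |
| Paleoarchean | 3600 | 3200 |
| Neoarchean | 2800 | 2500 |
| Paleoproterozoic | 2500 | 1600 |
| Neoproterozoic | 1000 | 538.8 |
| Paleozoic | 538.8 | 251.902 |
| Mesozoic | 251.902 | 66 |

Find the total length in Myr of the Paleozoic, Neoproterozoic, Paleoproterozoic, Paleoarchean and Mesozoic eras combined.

2234 million years

Each duration: Paleozoic = 286.898; Neoproterozoic = 461.2; Paleoproterozoic = 900; Paleoarchean = 400; Mesozoic = 185.902.
Sum: 286.898 + 461.2 + 900 + 400 + 185.902 = 2234 Myr.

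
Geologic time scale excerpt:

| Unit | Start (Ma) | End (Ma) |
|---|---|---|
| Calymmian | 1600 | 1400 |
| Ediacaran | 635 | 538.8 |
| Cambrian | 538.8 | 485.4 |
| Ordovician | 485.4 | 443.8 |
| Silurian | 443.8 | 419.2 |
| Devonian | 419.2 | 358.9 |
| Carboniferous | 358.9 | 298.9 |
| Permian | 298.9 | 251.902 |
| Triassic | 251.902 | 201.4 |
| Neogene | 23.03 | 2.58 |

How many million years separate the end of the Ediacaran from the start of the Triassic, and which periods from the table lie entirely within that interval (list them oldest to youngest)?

286.898 million years; Cambrian, Ordovician, Silurian, Devonian, Carboniferous, Permian

The Ediacaran closes at 538.8 Ma and the Triassic opens at 251.902 Ma, so the interval is 538.8 − 251.902 = 286.898 Myr.
A period fits inside if it starts at or after 538.8 Ma and ends at or before 251.902 Ma; oldest first that gives Cambrian, Ordovician, Silurian, Devonian, Carboniferous, Permian.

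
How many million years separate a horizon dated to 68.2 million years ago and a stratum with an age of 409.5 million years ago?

409.5 − 68.2 = 341.3 million years.

341.3 million years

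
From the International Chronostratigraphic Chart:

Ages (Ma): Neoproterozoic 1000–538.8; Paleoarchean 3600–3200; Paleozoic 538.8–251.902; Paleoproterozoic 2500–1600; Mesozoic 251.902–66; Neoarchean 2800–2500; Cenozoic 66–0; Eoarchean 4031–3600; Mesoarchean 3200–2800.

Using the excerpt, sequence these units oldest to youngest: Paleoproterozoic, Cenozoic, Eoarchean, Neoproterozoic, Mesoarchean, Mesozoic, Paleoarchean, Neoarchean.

Read off each span (Ma): Paleoproterozoic 2500–1600; Cenozoic 66–0; Eoarchean 4031–3600; Neoproterozoic 1000–538.8; Mesoarchean 3200–2800; Mesozoic 251.902–66; Paleoarchean 3600–3200; Neoarchean 2800–2500.
Larger Ma is older, so oldest→youngest is Eoarchean, Paleoarchean, Mesoarchean, Neoarchean, Paleoproterozoic, Neoproterozoic, Mesozoic, Cenozoic.

Eoarchean → Paleoarchean → Mesoarchean → Neoarchean → Paleoproterozoic → Neoproterozoic → Mesozoic → Cenozoic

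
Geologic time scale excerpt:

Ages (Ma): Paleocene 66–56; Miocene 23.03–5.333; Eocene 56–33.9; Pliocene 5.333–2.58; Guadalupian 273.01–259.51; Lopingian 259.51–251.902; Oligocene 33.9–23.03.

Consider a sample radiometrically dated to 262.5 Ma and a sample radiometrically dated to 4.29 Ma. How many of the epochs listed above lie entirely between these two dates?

5

262.5 Ma sits inside the Guadalupian (273.01–259.51) and 4.29 Ma inside the Pliocene (5.333–2.58); neither of those is wholly between the two dates.
The listed epochs lying completely between them are Lopingian, Paleocene, Eocene, Oligocene, Miocene — 5 in all.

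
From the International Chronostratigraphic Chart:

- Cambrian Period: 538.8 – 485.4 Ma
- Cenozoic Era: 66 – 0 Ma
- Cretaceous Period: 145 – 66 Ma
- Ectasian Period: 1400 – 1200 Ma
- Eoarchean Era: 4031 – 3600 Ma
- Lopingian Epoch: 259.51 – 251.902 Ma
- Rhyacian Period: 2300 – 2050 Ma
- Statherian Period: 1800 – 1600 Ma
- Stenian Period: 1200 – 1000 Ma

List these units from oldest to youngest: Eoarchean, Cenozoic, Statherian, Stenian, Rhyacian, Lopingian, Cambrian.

The oldest of these is Eoarchean (starts 4031 Ma) and the youngest is Cenozoic (ends 0 Ma).
In between, by decreasing start age: Rhyacian (2300), Statherian (1800), Stenian (1200), Cambrian (538.8), Lopingian (259.51).

Eoarchean → Rhyacian → Statherian → Stenian → Cambrian → Lopingian → Cenozoic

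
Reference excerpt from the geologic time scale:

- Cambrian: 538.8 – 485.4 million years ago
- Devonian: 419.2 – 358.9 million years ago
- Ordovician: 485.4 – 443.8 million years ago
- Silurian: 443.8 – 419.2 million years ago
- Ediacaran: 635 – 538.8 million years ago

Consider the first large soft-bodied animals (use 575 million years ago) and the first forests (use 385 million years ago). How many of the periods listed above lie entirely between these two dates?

3

The older date is 575 Ma and the younger is 385 Ma.
Periods with start < 575 and end > 385 Ma: Cambrian (538.8–485.4), Ordovician (485.4–443.8), Silurian (443.8–419.2).
That is 3 complete periods.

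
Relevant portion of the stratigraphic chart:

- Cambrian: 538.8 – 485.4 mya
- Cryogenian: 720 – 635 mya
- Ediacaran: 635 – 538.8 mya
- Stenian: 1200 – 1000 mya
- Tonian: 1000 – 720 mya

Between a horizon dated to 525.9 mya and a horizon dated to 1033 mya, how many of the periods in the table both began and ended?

The older date is 1033 Ma and the younger is 525.9 Ma.
Periods with start < 1033 and end > 525.9 Ma: Tonian (1000–720), Cryogenian (720–635), Ediacaran (635–538.8).
That is 3 complete periods.

3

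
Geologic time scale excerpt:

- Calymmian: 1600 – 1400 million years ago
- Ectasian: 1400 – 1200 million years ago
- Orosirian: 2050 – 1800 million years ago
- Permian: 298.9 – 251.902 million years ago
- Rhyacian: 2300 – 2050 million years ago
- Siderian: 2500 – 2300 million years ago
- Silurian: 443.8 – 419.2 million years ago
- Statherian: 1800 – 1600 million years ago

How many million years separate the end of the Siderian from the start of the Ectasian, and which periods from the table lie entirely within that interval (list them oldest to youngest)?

The Siderian closes at 2300 Ma and the Ectasian opens at 1400 Ma, so the interval is 2300 − 1400 = 900 Myr.
A period fits inside if it starts at or after 2300 Ma and ends at or before 1400 Ma; oldest first that gives Rhyacian, Orosirian, Statherian, Calymmian.

900 million years; Rhyacian, Orosirian, Statherian, Calymmian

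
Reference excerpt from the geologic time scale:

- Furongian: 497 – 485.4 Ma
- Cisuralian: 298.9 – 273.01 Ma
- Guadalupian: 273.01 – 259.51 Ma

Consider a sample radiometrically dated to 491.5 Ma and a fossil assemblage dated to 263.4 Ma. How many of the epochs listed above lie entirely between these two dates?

1

The older date is 491.5 Ma and the younger is 263.4 Ma.
Epochs with start < 491.5 and end > 263.4 Ma: Cisuralian (298.9–273.01).
That is 1 complete epoch.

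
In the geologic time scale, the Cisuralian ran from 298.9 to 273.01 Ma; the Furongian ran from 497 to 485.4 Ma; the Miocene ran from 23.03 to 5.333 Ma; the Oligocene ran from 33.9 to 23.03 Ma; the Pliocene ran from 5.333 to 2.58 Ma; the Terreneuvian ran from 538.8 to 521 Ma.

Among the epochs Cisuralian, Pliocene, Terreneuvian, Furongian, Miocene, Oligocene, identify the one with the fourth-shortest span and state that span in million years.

Miocene, 17.697 million years

Durations: Cisuralian 25.89; Pliocene 2.753; Terreneuvian 17.8; Furongian 11.6; Miocene 17.697; Oligocene 10.87 Myr.
Sorted shortest-first: Pliocene (2.753), Oligocene (10.87), Furongian (11.6), Miocene (17.697), Terreneuvian (17.8), Cisuralian (25.89).
The fourth shortest is Miocene at 17.697 Myr.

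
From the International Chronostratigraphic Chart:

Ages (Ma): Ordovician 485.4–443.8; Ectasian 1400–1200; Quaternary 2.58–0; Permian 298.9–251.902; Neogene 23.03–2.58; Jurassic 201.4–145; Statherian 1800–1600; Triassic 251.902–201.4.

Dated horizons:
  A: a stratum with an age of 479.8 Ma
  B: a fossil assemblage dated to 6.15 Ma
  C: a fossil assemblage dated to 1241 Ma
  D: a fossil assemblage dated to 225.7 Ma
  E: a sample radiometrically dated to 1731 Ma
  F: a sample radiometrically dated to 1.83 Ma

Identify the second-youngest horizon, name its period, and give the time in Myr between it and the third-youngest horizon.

B, in the Neogene; 219.55 million years to D

Sorted youngest-first by Ma: F (1.83), B (6.15), D (225.7), A (479.8), C (1241), E (1731).
The second youngest is B at 6.15 Ma, which lies in 23.03–2.58 Ma: the Neogene.
The third youngest is D at 225.7 Ma; separation = |6.15 − 225.7| = 219.55 Myr.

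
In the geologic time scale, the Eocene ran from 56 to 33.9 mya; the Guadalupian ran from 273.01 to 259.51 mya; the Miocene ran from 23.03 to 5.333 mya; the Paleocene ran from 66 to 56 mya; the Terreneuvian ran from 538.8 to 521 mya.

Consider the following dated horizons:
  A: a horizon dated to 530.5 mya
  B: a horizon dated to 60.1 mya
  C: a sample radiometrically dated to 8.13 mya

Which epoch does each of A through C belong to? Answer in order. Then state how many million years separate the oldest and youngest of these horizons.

A — Terreneuvian; B — Paleocene; C — Miocene; span 522.37 million years

Match each age against the start–end ranges in the excerpt: A = 530.5 Ma → Terreneuvian (538.8–521); B = 60.1 Ma → Paleocene (66–56); C = 8.13 Ma → Miocene (23.03–5.333).
The largest age is 530.5 Ma and the smallest is 8.13 Ma; their difference is 522.37 Myr.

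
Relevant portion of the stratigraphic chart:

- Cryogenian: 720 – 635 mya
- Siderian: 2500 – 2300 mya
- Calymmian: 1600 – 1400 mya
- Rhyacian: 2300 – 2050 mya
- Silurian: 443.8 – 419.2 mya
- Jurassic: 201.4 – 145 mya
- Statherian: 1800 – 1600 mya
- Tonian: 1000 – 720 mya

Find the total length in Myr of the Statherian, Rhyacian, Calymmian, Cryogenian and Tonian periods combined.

1015 million years

Each duration: Statherian = 200; Rhyacian = 250; Calymmian = 200; Cryogenian = 85; Tonian = 280.
Sum: 200 + 250 + 200 + 85 + 280 = 1015 Myr.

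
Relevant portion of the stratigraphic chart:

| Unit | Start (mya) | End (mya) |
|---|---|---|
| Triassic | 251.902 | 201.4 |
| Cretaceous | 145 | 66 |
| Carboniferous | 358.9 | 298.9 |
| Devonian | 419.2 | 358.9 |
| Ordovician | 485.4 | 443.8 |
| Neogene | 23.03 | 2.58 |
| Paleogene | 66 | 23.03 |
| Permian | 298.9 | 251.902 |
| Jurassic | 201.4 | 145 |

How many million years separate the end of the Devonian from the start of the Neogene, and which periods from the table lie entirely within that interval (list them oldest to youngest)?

335.87 million years; Carboniferous, Permian, Triassic, Jurassic, Cretaceous, Paleogene

End of Devonian = 358.9 Ma; start of Neogene = 23.03 Ma.
Gap = 358.9 − 23.03 = 335.87 Myr.
Periods wholly inside 358.9–23.03 Ma: Carboniferous (358.9–298.9), Permian (298.9–251.902), Triassic (251.902–201.4), Jurassic (201.4–145), Cretaceous (145–66), Paleogene (66–23.03).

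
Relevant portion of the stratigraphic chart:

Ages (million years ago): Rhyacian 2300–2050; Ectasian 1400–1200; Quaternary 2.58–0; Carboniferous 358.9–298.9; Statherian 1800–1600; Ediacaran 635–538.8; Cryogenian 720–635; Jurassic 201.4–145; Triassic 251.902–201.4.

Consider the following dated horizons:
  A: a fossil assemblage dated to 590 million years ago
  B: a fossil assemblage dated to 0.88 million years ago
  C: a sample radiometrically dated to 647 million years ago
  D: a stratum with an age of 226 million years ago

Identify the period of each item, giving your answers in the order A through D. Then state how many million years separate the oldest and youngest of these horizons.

Match each age against the start–end ranges in the excerpt: A = 590 Ma → Ediacaran (635–538.8); B = 0.88 Ma → Quaternary (2.58–0); C = 647 Ma → Cryogenian (720–635); D = 226 Ma → Triassic (251.902–201.4).
The largest age is 647 Ma and the smallest is 0.88 Ma; their difference is 646.12 Myr.

A — Ediacaran; B — Quaternary; C — Cryogenian; D — Triassic; span 646.12 million years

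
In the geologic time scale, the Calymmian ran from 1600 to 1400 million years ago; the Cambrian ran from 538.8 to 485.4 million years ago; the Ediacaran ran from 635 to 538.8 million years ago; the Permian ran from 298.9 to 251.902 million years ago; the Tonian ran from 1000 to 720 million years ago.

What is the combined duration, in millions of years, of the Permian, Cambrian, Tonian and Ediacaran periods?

476.598 million years

Each duration: Permian = 46.998; Cambrian = 53.4; Tonian = 280; Ediacaran = 96.2.
Sum: 46.998 + 53.4 + 280 + 96.2 = 476.598 Myr.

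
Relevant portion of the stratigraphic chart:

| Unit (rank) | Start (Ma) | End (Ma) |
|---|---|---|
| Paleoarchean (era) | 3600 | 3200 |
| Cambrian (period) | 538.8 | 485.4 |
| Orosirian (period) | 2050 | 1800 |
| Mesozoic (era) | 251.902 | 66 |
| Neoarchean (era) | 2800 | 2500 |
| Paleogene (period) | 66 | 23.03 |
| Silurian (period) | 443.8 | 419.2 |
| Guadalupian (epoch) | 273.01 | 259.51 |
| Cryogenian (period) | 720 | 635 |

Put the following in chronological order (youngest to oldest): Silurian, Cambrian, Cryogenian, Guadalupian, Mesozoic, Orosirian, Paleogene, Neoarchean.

Paleogene, then Mesozoic, then Guadalupian, then Silurian, then Cambrian, then Cryogenian, then Orosirian, then Neoarchean

The oldest of these is Neoarchean (starts 2800 Ma) and the youngest is Paleogene (ends 23.03 Ma).
In between, by decreasing start age: Orosirian (2050), Cryogenian (720), Cambrian (538.8), Silurian (443.8), Guadalupian (273.01), Mesozoic (251.902).
Listing youngest first means reversing that sequence.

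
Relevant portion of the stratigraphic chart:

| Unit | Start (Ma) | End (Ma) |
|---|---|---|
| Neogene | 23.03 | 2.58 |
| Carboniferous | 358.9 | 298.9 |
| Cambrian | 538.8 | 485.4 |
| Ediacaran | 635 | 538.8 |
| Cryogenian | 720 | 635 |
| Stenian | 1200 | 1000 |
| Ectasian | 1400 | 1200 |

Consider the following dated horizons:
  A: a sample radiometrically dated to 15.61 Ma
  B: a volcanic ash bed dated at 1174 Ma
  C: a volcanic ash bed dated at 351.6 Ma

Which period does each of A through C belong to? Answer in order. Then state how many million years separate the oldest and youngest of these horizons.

Match each age against the start–end ranges in the excerpt: A = 15.61 Ma → Neogene (23.03–2.58); B = 1174 Ma → Stenian (1200–1000); C = 351.6 Ma → Carboniferous (358.9–298.9).
The largest age is 1174 Ma and the smallest is 15.61 Ma; their difference is 1158.39 Myr.

A — Neogene; B — Stenian; C — Carboniferous; span 1158.39 million years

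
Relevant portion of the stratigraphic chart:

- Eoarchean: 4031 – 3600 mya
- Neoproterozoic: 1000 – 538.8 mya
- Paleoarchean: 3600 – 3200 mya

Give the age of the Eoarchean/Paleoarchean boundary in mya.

The Eoarchean ends and the Paleoarchean begins at 3600 mya.

3600 mya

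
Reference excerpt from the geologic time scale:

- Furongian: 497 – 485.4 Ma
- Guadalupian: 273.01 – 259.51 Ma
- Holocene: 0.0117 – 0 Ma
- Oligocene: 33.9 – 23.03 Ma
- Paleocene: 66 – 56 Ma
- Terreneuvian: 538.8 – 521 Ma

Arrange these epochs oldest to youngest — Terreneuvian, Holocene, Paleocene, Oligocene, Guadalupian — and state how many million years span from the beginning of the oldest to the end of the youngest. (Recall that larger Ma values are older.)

Terreneuvian, Guadalupian, Paleocene, Oligocene, Holocene; total span 538.8 Myr

From the excerpt: Terreneuvian 538.8–521; Holocene 0.0117–0; Paleocene 66–56; Oligocene 33.9–23.03; Guadalupian 273.01–259.51 (Ma).
Larger Ma is earlier, so the oldest is Terreneuvian and the youngest is Holocene; oldest to youngest: Terreneuvian, Guadalupian, Paleocene, Oligocene, Holocene.
Oldest start 538.8 minus youngest end 0 gives 538.8 Myr overall.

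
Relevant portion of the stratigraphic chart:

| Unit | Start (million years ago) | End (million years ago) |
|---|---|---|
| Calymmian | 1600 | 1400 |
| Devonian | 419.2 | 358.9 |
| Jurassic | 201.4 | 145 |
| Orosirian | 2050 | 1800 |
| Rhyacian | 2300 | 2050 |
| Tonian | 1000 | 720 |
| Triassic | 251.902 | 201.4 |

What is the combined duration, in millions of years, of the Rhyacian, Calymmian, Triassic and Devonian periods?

560.802 million years

Duration is start − end for each: (2300 − 2050) + (1600 − 1400) + (251.902 − 201.4) + (419.2 − 358.9).
That is 250 + 200 + 50.502 + 60.3, which totals 560.802 million years.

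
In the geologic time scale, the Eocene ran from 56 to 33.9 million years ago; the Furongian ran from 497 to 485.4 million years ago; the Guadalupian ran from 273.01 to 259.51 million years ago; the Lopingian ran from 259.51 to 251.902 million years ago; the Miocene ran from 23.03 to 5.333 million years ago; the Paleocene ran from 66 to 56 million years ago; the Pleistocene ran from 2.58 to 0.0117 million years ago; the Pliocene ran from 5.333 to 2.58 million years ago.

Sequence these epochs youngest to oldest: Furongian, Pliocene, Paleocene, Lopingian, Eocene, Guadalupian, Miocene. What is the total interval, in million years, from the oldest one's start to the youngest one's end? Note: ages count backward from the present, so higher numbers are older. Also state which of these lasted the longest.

Pliocene, Miocene, Eocene, Paleocene, Lopingian, Guadalupian, Furongian; total span 494.42 Myr; longest is Eocene

From the excerpt: Furongian 497–485.4; Pliocene 5.333–2.58; Paleocene 66–56; Lopingian 259.51–251.902; Eocene 56–33.9; Guadalupian 273.01–259.51; Miocene 23.03–5.333 (Ma).
Larger Ma is earlier, so the oldest is Furongian and the youngest is Pliocene; youngest to oldest: Pliocene, Miocene, Eocene, Paleocene, Lopingian, Guadalupian, Furongian.
Oldest start 497 minus youngest end 2.58 gives 494.42 Myr overall.
Individual lengths (start − end): Lopingian 7.608; Guadalupian 13.5; Pliocene 2.753; Miocene 17.697; Furongian 11.6; Eocene 22.1; Paleocene 10. The largest is Eocene at 22.1 Myr.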